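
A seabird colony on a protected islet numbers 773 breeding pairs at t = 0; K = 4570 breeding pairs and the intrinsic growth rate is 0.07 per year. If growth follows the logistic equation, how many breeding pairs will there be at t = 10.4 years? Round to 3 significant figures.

1360 breeding pairs

A = (K − N₀)/N₀ = (4570 − 773)/773 = 4.912.
N(t) = K/(1 + A·e^(−rt)) = 4570/(1 + 4.912×e^(−0.07×10.4)).
e^(−0.728) = 0.48287; denominator = 1 + 4.912×0.48287 = 3.3719.
N = 4570/3.3719 = 1355.32.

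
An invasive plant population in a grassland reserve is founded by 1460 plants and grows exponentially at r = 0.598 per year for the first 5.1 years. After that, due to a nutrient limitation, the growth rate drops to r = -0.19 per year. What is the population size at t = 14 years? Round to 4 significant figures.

Phase 1: N(5.1) = 1460·e^(0.598×5.1) = 1460·e^3.05 = 30822.2.
Phase 2 runs for 14 − 5.1 = 8.9 years at r = -0.19.
N(14) = 30822.2·e^(-0.19×8.9) = 30822.2·e^-1.691 = 5681.62.

5682 plants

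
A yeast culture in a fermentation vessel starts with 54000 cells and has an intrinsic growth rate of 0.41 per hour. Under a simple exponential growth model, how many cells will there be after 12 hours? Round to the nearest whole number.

N(t) = N₀·e^(rt) = 54000 × e^(0.41×12) = 54000 × e^4.92.
e^4.92 ≈ 137, so N ≈ 54000 × 137 = 7.398141×10^6.

7398141 cells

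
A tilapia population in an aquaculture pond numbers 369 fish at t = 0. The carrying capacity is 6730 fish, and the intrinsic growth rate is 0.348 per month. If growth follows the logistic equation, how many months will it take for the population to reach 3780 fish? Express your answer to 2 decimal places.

A = (K − N₀)/N₀ = (6730 − 369)/369 = 17.238.
Solve 6730/(1 + 17.238·e^(−0.348t)) = 3780: 1 + 17.238·e^(−0.348t) = 1.7804, so e^(−0.348t) = 0.0452722.
−0.348·t = ln(0.0452722) = -3.0951, so t = 3.0951/0.348 = 8.8939.

8.89 months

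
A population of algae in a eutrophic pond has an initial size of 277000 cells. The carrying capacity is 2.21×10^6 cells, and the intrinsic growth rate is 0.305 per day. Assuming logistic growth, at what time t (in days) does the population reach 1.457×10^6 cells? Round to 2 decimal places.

A = (K − N₀)/N₀ = (2.21×10^6 − 277000)/277000 = 6.9783.
Solve 2.21×10^6/(1 + 6.9783·e^(−0.305t)) = 1.457×10^6: 1 + 6.9783·e^(−0.305t) = 1.5168, so e^(−0.305t) = 0.0740599.
−0.305·t = ln(0.0740599) = -2.6029, so t = 2.6029/0.305 = 8.534.

8.53 days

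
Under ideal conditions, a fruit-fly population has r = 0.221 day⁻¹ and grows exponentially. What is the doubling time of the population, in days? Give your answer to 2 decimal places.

Doubling time t_d = ln(2)/r = 0.6931/0.221 = 3.1364.

3.14 days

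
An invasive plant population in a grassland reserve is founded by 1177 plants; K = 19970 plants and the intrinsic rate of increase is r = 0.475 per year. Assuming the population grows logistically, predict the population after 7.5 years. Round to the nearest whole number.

13744 plants

A = (K − N₀)/N₀ = (19970 − 1177)/1177 = 15.967.
N(t) = K/(1 + A·e^(−rt)) = 19970/(1 + 15.967×e^(−0.475×7.5)).
e^(−3.562) = 0.028368; denominator = 1 + 15.967×0.028368 = 1.4529.
N = 19970/1.4529 = 13744.5.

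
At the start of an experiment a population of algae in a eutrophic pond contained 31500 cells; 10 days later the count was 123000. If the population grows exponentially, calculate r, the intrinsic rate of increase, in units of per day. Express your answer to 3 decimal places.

0.136 per day

From N(t) = N₀·e^(rt): e^(r·10) = 123000/31500 = 3.9048.
r·10 = ln(3.9048) = 1.3622, so r = 1.3622/10 = 0.13622.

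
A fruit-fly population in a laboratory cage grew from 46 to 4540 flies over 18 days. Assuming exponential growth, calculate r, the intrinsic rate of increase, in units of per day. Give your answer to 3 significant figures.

0.255 per day

From N(t) = N₀·e^(rt): e^(r·18) = 4540/46 = 98.696.
r·18 = ln(98.696) = 4.592, so r = 4.592/18 = 0.25511.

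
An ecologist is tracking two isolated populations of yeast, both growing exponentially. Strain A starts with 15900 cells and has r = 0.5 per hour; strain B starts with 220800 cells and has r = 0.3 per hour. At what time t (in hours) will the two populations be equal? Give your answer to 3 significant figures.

Set 15900·e^(0.5t) = 220800·e^(0.3t).
e^((0.5 − 0.3)t) = 220800/15900 → e^(0.2·t) = 13.887.
0.2·t = ln(13.887) = 2.6309, so t = 2.6309/0.2 = 13.155.

13.2 hours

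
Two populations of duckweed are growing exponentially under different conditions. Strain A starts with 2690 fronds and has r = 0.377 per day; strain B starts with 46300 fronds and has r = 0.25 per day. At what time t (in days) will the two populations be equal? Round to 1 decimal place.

Set 2690·e^(0.377t) = 46300·e^(0.25t).
e^((0.377 − 0.25)t) = 46300/2690 → e^(0.127·t) = 17.212.
0.127·t = ln(17.212) = 2.8456, so t = 2.8456/0.127 = 22.406.

22.4 days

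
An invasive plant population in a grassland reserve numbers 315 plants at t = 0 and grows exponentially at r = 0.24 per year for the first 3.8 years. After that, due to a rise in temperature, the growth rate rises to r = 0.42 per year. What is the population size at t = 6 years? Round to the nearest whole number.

Phase 1: N(3.8) = 315·e^(0.24×3.8) = 315·e^0.912 = 784.128.
Phase 2 runs for 6 − 3.8 = 2.2 years at r = 0.42.
N(6) = 784.128·e^(0.42×2.2) = 784.128·e^0.924 = 1975.49.

1975 plants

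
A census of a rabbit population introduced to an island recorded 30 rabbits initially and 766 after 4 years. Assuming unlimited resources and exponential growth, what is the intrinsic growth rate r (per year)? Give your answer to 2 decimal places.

0.81 per year

From N(t) = N₀·e^(rt): e^(r·4) = 766/30 = 25.533.
r·4 = ln(25.533) = 3.24, so r = 3.24/4 = 0.81.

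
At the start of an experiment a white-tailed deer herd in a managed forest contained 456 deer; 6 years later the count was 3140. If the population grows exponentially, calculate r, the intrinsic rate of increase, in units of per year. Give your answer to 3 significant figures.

0.322 per year

From N(t) = N₀·e^(rt): e^(r·6) = 3140/456 = 6.886.
r·6 = ln(6.886) = 1.9295, so r = 1.9295/6 = 0.32158.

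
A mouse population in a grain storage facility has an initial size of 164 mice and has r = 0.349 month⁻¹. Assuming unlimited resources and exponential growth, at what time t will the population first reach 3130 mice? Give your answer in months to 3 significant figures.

8.45 months

Set N₀·e^(rt) = 3130: e^(0.349·t) = 3130/164 = 19.085.
0.349·t = ln(19.085) = 2.9489, so t = 2.9489/0.349 = 8.4496.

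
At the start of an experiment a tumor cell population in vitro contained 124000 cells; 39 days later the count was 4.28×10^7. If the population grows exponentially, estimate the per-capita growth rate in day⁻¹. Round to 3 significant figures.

From N(t) = N₀·e^(rt): e^(r·39) = 4.28×10^7/124000 = 345.16.
r·39 = ln(345.16) = 5.844, so r = 5.844/39 = 0.14985.

0.150 per day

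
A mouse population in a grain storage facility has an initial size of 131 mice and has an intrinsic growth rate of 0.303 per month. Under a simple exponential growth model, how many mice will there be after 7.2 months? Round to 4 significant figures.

N(t) = N₀·e^(rt) = 131 × e^(0.303×7.2) = 131 × e^2.182.
e^2.182 ≈ 8.8605, so N ≈ 131 × 8.8605 = 1160.72.

1161 mice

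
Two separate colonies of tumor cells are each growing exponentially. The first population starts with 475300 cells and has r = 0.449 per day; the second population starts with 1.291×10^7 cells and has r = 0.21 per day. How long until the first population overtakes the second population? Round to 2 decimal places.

13.82 days

Set 475300·e^(0.449t) = 1.291×10^7·e^(0.21t).
e^((0.449 − 0.21)t) = 1.291×10^7/475300 → e^(0.239·t) = 27.162.
0.239·t = ln(27.162) = 3.3018, so t = 3.3018/0.239 = 13.815.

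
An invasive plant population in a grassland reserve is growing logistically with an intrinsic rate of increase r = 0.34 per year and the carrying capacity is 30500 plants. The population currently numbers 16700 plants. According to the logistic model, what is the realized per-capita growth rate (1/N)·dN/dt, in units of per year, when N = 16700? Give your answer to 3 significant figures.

(1/N)·dN/dt = r(1 − N/K) = 0.34 × (1 − 16700/30500).
= 0.34 × 0.45246 = 0.15384.

0.154 per year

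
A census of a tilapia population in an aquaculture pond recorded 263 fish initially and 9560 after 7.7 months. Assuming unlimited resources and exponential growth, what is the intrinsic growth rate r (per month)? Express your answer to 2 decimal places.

From N(t) = N₀·e^(rt): e^(r·7.7) = 9560/263 = 36.35.
r·7.7 = ln(36.35) = 3.5932, so r = 3.5932/7.7 = 0.46665.

0.47 per month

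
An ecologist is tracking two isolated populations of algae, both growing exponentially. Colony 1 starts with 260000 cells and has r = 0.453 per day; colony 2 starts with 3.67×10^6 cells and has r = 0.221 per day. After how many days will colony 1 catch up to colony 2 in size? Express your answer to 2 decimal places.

Set 260000·e^(0.453t) = 3.67×10^6·e^(0.221t).
e^((0.453 − 0.221)t) = 3.67×10^6/260000 → e^(0.232·t) = 14.115.
0.232·t = ln(14.115) = 2.6473, so t = 2.6473/0.232 = 11.411.

11.41 days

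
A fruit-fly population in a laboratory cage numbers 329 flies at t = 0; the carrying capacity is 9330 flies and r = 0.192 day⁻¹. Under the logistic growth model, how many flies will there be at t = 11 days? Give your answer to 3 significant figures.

2160 flies

A = (K − N₀)/N₀ = (9330 − 329)/329 = 27.359.
N(t) = K/(1 + A·e^(−rt)) = 9330/(1 + 27.359×e^(−0.192×11)).
e^(−2.112) = 0.121; denominator = 1 + 27.359×0.121 = 4.3103.
N = 9330/4.3103 = 2164.59.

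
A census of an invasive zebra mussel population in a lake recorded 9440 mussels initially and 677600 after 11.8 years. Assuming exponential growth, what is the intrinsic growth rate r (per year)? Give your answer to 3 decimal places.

From N(t) = N₀·e^(rt): e^(r·11.8) = 677600/9440 = 71.78.
r·11.8 = ln(71.78) = 4.2736, so r = 4.2736/11.8 = 0.36217.

0.362 per year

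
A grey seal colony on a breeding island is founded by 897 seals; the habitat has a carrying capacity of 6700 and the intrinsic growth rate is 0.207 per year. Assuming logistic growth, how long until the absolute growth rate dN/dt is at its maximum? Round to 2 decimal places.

Logistic growth is fastest at N = K/2 = 3350.
A = (K − N₀)/N₀ = 6.4693. Set K/(1 + A·e^(−rt)) = K/2 → A·e^(−rt) = 1.
e^(−0.207t) = 1/6.4693 = 0.154575, so t = ln(6.4693)/0.207 = 1.8671/0.207 = 9.0197.

9.02 years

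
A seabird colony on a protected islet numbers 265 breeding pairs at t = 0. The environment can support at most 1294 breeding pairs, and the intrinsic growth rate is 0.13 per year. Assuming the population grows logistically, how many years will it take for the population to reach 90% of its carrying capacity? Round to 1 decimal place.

A = (K − N₀)/N₀ = (1294 − 265)/265 = 3.883.
Solve 1294/(1 + 3.883·e^(−0.13t)) = 1164.6: 1 + 3.883·e^(−0.13t) = 1.1111, so e^(−0.13t) = 0.0286146.
−0.13·t = ln(0.0286146) = -3.5538, so t = 3.5538/0.13 = 27.337.

27.3 years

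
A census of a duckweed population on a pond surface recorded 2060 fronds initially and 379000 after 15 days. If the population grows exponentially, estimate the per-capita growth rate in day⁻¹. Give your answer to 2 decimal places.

From N(t) = N₀·e^(rt): e^(r·15) = 379000/2060 = 183.98.
r·15 = ln(183.98) = 5.2148, so r = 5.2148/15 = 0.34766.

0.35 per day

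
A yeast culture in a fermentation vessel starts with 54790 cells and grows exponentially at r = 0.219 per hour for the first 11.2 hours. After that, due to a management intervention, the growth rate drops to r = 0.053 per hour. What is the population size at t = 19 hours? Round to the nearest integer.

962667 cells

Phase 1: N(11.2) = 54790·e^(0.219×11.2) = 54790·e^2.453 = 636706.
Phase 2 runs for 19 − 11.2 = 7.8 hours at r = 0.053.
N(19) = 636706·e^(0.053×7.8) = 636706·e^0.4134 = 962667.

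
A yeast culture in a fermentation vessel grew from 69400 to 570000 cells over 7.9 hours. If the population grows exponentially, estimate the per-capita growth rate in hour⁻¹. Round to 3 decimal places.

0.267 per hour

From N(t) = N₀·e^(rt): e^(r·7.9) = 570000/69400 = 8.2133.
r·7.9 = ln(8.2133) = 2.1057, so r = 2.1057/7.9 = 0.26655.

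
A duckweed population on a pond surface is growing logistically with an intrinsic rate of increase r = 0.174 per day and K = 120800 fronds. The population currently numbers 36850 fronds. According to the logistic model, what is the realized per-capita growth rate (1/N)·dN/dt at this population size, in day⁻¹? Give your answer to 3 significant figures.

0.121 per day

(1/N)·dN/dt = r(1 − N/K) = 0.174 × (1 − 36850/120800).
= 0.174 × 0.69495 = 0.12092.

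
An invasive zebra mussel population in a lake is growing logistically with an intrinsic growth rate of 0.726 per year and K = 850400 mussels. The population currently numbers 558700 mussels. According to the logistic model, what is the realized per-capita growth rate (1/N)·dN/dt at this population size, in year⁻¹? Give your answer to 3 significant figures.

(1/N)·dN/dt = r(1 − N/K) = 0.726 × (1 − 558700/850400).
= 0.726 × 0.34302 = 0.24903.

0.249 per year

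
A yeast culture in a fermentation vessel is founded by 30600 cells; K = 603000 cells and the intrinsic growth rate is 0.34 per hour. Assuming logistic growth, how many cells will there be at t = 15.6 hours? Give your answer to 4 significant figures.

A = (K − N₀)/N₀ = (603000 − 30600)/30600 = 18.706.
N(t) = K/(1 + A·e^(−rt)) = 603000/(1 + 18.706×e^(−0.34×15.6)).
e^(−5.304) = 0.0049717; denominator = 1 + 18.706×0.0049717 = 1.093.
N = 603000/1.093 = 551693.

551700 cells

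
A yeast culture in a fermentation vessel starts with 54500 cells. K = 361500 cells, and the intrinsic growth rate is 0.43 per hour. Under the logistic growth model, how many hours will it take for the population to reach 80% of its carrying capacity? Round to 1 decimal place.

7.2 hours

A = (K − N₀)/N₀ = (361500 − 54500)/54500 = 5.633.
Solve 361500/(1 + 5.633·e^(−0.43t)) = 289200: 1 + 5.633·e^(−0.43t) = 1.25, so e^(−0.43t) = 0.0443811.
−0.43·t = ln(0.0443811) = -3.1149, so t = 3.1149/0.43 = 7.244.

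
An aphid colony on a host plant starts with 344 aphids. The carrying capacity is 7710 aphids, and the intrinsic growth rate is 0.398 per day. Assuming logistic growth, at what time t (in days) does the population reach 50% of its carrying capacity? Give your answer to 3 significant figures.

A = (K − N₀)/N₀ = (7710 − 344)/344 = 21.413.
Solve 7710/(1 + 21.413·e^(−0.398t)) = 3855: 1 + 21.413·e^(−0.398t) = 2, so e^(−0.398t) = 0.0467011.
−0.398·t = ln(0.0467011) = -3.064, so t = 3.064/0.398 = 7.6985.

7.70 days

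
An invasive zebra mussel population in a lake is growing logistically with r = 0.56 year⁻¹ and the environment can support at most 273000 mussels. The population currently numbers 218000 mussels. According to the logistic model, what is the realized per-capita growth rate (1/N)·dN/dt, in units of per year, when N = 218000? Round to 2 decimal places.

0.11 per year

(1/N)·dN/dt = r(1 − N/K) = 0.56 × (1 − 218000/273000).
= 0.56 × 0.20147 = 0.11282.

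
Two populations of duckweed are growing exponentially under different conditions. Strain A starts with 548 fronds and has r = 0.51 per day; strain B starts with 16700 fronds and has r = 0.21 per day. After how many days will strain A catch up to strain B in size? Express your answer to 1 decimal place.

11.4 days

Set 548·e^(0.51t) = 16700·e^(0.21t).
e^((0.51 − 0.21)t) = 16700/548 → e^(0.3·t) = 30.474.
0.3·t = ln(30.474) = 3.4169, so t = 3.4169/0.3 = 11.39.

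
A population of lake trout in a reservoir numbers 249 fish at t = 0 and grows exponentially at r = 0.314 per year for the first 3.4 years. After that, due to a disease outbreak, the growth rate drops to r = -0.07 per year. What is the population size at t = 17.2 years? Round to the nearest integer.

Phase 1: N(3.4) = 249·e^(0.314×3.4) = 249·e^1.068 = 724.189.
Phase 2 runs for 17.2 − 3.4 = 13.8 years at r = -0.07.
N(17.2) = 724.189·e^(-0.07×13.8) = 724.189·e^-0.966 = 275.628.

276 fish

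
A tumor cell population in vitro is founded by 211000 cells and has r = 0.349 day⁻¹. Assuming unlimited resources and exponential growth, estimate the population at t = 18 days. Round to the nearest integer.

N(t) = N₀·e^(rt) = 211000 × e^(0.349×18) = 211000 × e^6.282.
e^6.282 ≈ 534.86, so N ≈ 211000 × 534.86 = 1.128549×10^8.

112854892 cells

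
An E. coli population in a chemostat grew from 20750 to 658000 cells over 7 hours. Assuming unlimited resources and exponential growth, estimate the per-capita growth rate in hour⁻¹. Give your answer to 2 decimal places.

0.49 per hour

From N(t) = N₀·e^(rt): e^(r·7) = 658000/20750 = 31.711.
r·7 = ln(31.711) = 3.4567, so r = 3.4567/7 = 0.49381.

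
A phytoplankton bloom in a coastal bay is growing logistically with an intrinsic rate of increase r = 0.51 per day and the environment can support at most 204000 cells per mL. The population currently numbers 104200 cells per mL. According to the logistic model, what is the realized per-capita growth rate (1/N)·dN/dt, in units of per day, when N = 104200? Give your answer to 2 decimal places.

(1/N)·dN/dt = r(1 − N/K) = 0.51 × (1 − 104200/204000).
= 0.51 × 0.48922 = 0.2495.

0.25 per day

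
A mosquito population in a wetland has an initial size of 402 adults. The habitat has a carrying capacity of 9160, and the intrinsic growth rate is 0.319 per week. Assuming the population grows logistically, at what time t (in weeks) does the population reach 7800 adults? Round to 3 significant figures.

15.1 weeks

A = (K − N₀)/N₀ = (9160 − 402)/402 = 21.786.
Solve 9160/(1 + 21.786·e^(−0.319t)) = 7800: 1 + 21.786·e^(−0.319t) = 1.1744, so e^(−0.319t) = 0.00800323.
−0.319·t = ln(0.00800323) = -4.8279, so t = 4.8279/0.319 = 15.135.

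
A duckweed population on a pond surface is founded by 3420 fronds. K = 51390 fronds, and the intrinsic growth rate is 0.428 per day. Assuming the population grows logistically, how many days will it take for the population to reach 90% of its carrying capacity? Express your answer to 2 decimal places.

11.30 days

A = (K − N₀)/N₀ = (51390 − 3420)/3420 = 14.026.
Solve 51390/(1 + 14.026·e^(−0.428t)) = 46251: 1 + 14.026·e^(−0.428t) = 1.1111, so e^(−0.428t) = 0.00792162.
−0.428·t = ln(0.00792162) = -4.8382, so t = 4.8382/0.428 = 11.304.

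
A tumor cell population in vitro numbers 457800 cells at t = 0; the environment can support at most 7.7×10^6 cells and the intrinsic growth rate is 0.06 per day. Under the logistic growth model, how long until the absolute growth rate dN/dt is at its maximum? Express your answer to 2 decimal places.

Logistic growth is fastest at N = K/2 = 3.85×10^6.
A = (K − N₀)/N₀ = 15.82. Set K/(1 + A·e^(−rt)) = K/2 → A·e^(−rt) = 1.
e^(−0.06t) = 1/15.82 = 0.0632128, so t = ln(15.82)/0.06 = 2.7612/0.06 = 46.021.

46.02 days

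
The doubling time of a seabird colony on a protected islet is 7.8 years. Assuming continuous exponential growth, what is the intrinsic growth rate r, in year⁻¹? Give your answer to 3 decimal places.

r = ln(2)/t_d = 0.6931/7.8 = 0.088865.

0.089 per year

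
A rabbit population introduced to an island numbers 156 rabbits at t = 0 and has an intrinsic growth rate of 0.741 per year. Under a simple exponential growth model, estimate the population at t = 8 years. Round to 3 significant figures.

58600 rabbits

N(t) = N₀·e^(rt) = 156 × e^(0.741×8) = 156 × e^5.928.
e^5.928 ≈ 375.4, so N ≈ 156 × 375.4 = 58562.9.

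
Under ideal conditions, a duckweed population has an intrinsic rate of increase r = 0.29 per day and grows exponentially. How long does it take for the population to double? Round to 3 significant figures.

Doubling time t_d = ln(2)/r = 0.6931/0.29 = 2.3902.

2.39 days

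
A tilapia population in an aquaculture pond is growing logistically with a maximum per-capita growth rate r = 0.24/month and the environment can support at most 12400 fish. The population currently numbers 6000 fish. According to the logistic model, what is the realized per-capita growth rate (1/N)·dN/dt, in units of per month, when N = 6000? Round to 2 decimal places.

0.12 per month

(1/N)·dN/dt = r(1 − N/K) = 0.24 × (1 − 6000/12400).
= 0.24 × 0.51613 = 0.12387.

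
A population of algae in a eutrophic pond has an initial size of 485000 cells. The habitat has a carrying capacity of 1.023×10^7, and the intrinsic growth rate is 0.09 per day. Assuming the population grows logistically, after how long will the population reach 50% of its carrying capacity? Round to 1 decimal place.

33.3 days

A = (K − N₀)/N₀ = (1.023×10^7 − 485000)/485000 = 20.093.
Solve 1.023×10^7/(1 + 20.093·e^(−0.09t)) = 5.115×10^6: 1 + 20.093·e^(−0.09t) = 2, so e^(−0.09t) = 0.0497691.
−0.09·t = ln(0.0497691) = -3.0004, so t = 3.0004/0.09 = 33.337.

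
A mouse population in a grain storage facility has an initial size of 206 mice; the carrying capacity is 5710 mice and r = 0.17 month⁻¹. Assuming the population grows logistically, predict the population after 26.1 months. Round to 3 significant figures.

4340 mice

A = (K − N₀)/N₀ = (5710 − 206)/206 = 26.718.
N(t) = K/(1 + A·e^(−rt)) = 5710/(1 + 26.718×e^(−0.17×26.1)).
e^(−4.437) = 0.011831; denominator = 1 + 26.718×0.011831 = 1.3161.
N = 5710/1.3161 = 4338.52.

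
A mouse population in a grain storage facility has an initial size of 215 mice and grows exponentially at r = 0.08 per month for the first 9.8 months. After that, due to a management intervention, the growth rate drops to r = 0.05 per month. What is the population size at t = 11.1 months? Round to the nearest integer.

Phase 1: N(9.8) = 215·e^(0.08×9.8) = 215·e^0.784 = 470.896.
Phase 2 runs for 11.1 − 9.8 = 1.3 months at r = 0.05.
N(11.1) = 470.896·e^(0.05×1.3) = 470.896·e^0.065 = 502.521.

503 mice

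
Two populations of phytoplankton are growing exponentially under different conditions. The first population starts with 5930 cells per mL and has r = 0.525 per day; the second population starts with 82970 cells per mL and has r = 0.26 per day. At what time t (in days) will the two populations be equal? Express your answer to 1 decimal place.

Set 5930·e^(0.525t) = 82970·e^(0.26t).
e^((0.525 − 0.26)t) = 82970/5930 → e^(0.265·t) = 13.992.
0.265·t = ln(13.992) = 2.6385, so t = 2.6385/0.265 = 9.9564.

10.0 days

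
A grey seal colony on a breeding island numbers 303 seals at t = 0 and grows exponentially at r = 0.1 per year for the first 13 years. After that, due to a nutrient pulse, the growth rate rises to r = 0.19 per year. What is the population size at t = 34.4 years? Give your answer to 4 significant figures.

Phase 1: N(13) = 303·e^(0.1×13) = 303·e^1.3 = 1111.8.
Phase 2 runs for 34.4 − 13 = 21.4 years at r = 0.19.
N(34.4) = 1111.8·e^(0.19×21.4) = 1111.8·e^4.066 = 64843.6.

64840 seals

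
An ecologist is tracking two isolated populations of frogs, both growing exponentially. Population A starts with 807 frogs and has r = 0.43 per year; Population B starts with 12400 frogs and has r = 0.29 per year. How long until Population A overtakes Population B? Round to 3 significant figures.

19.5 years

Set 807·e^(0.43t) = 12400·e^(0.29t).
e^((0.43 − 0.29)t) = 12400/807 → e^(0.14·t) = 15.366.
0.14·t = ln(15.366) = 2.7321, so t = 2.7321/0.14 = 19.515.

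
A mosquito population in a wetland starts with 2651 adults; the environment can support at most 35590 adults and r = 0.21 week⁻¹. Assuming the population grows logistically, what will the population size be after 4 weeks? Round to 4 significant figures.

A = (K − N₀)/N₀ = (35590 − 2651)/2651 = 12.425.
N(t) = K/(1 + A·e^(−rt)) = 35590/(1 + 12.425×e^(−0.21×4)).
e^(−0.84) = 0.43171; denominator = 1 + 12.425×0.43171 = 6.3641.
N = 35590/6.3641 = 5592.35.

5592 adults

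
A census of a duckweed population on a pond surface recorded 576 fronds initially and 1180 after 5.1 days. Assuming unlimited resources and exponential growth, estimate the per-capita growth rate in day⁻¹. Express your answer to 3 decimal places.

0.141 per day

From N(t) = N₀·e^(rt): e^(r·5.1) = 1180/576 = 2.0486.
r·5.1 = ln(2.0486) = 0.71716, so r = 0.71716/5.1 = 0.14062.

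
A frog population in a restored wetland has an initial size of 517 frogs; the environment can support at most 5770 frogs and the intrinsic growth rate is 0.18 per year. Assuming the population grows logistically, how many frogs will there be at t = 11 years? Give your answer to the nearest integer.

A = (K − N₀)/N₀ = (5770 − 517)/517 = 10.161.
N(t) = K/(1 + A·e^(−rt)) = 5770/(1 + 10.161×e^(−0.18×11)).
e^(−1.98) = 0.13807; denominator = 1 + 10.161×0.13807 = 2.4029.
N = 5770/2.4029 = 2401.31.

2401 frogs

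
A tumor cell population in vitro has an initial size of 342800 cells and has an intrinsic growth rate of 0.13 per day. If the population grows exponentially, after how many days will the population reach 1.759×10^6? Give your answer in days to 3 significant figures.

12.6 days

Set N₀·e^(rt) = 1.759×10^6: e^(0.13·t) = 1.759×10^6/342800 = 5.1313.
0.13·t = ln(5.1313) = 1.6354, so t = 1.6354/0.13 = 12.58.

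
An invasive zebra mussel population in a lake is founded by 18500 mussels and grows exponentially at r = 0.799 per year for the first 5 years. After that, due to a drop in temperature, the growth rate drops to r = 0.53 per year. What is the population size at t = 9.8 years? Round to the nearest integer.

12794501 mussels

Phase 1: N(5) = 18500·e^(0.799×5) = 18500·e^3.995 = 1.005028×10^6.
Phase 2 runs for 9.8 − 5 = 4.8 years at r = 0.53.
N(9.8) = 1.005028×10^6·e^(0.53×4.8) = 1.005028×10^6·e^2.544 = 1.27945×10^7.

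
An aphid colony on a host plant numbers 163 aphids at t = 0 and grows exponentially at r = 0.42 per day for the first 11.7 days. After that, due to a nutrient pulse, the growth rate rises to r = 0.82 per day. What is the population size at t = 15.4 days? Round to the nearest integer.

461275 aphids

Phase 1: N(11.7) = 163·e^(0.42×11.7) = 163·e^4.914 = 22197.8.
Phase 2 runs for 15.4 − 11.7 = 3.7 days at r = 0.82.
N(15.4) = 22197.8·e^(0.82×3.7) = 22197.8·e^3.034 = 461275.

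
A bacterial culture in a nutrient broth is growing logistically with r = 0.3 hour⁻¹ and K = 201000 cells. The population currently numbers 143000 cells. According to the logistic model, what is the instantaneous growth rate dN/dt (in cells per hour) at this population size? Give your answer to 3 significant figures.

12400 cells per hour

dN/dt = rN(1 − N/K) = 0.3 × 143000 × (1 − 143000/201000).
1 − 143000/201000 = 0.28856; dN/dt = 0.3 × 143000 × 0.28856 = 12379.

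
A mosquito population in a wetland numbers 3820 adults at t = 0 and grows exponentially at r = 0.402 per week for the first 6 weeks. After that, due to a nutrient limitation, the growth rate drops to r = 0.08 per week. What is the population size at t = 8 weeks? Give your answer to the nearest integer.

50011 adults

Phase 1: N(6) = 3820·e^(0.402×6) = 3820·e^2.412 = 42616.9.
Phase 2 runs for 8 − 6 = 2 weeks at r = 0.08.
N(8) = 42616.9·e^(0.08×2) = 42616.9·e^0.16 = 50011.4.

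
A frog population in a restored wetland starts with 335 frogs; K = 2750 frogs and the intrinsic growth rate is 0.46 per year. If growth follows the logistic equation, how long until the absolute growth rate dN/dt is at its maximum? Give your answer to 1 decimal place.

Logistic growth is fastest at N = K/2 = 1375.
A = (K − N₀)/N₀ = 7.209. Set K/(1 + A·e^(−rt)) = K/2 → A·e^(−rt) = 1.
e^(−0.46t) = 1/7.209 = 0.138716, so t = ln(7.209)/0.46 = 1.9753/0.46 = 4.2942.

4.3 years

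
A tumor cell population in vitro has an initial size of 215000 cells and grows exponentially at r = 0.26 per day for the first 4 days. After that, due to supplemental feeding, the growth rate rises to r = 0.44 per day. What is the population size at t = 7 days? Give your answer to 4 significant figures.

2277000 cells

Phase 1: N(4) = 215000·e^(0.26×4) = 215000·e^1.04 = 608282.
Phase 2 runs for 7 − 4 = 3 days at r = 0.44.
N(7) = 608282·e^(0.44×3) = 608282·e^1.32 = 2.277055×10^6.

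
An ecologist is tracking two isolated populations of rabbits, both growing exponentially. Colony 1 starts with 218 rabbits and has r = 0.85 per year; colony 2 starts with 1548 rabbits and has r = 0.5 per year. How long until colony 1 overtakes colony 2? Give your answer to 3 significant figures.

Set 218·e^(0.85t) = 1548·e^(0.5t).
e^((0.85 − 0.5)t) = 1548/218 → e^(0.35·t) = 7.1009.
0.35·t = ln(7.1009) = 1.9602, so t = 1.9602/0.35 = 5.6006.

5.60 years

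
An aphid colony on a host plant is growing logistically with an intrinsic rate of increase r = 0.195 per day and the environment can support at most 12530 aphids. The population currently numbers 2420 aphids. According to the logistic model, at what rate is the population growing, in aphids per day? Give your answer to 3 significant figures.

381 aphids per day

dN/dt = rN(1 − N/K) = 0.195 × 2420 × (1 − 2420/12530).
1 − 2420/12530 = 0.80686; dN/dt = 0.195 × 2420 × 0.80686 = 380.76.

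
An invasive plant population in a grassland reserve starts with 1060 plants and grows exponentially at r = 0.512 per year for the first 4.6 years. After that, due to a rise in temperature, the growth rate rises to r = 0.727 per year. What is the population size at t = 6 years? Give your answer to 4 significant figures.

30920 plants

Phase 1: N(4.6) = 1060·e^(0.512×4.6) = 1060·e^2.355 = 11172.7.
Phase 2 runs for 6 − 4.6 = 1.4 years at r = 0.727.
N(6) = 11172.7·e^(0.727×1.4) = 11172.7·e^1.018 = 30915.8.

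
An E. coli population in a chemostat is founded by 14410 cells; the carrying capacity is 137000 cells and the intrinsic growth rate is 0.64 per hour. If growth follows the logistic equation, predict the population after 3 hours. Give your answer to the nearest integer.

60964 cells

A = (K − N₀)/N₀ = (137000 − 14410)/14410 = 8.5073.
N(t) = K/(1 + A·e^(−rt)) = 137000/(1 + 8.5073×e^(−0.64×3)).
e^(−1.92) = 0.14661; denominator = 1 + 8.5073×0.14661 = 2.2472.
N = 137000/2.2472 = 60964.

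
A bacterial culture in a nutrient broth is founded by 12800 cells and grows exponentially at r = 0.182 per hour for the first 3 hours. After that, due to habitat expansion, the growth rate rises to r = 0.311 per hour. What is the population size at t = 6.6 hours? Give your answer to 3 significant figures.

Phase 1: N(3) = 12800·e^(0.182×3) = 12800·e^0.546 = 22097.1.
Phase 2 runs for 6.6 − 3 = 3.6 hours at r = 0.311.
N(6.6) = 22097.1·e^(0.311×3.6) = 22097.1·e^1.12 = 67697.2.

67700 cells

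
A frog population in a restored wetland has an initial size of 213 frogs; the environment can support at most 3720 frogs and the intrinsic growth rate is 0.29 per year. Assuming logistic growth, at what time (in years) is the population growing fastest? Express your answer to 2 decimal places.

9.66 years

Logistic growth is fastest at N = K/2 = 1860.
A = (K − N₀)/N₀ = 16.465. Set K/(1 + A·e^(−rt)) = K/2 → A·e^(−rt) = 1.
e^(−0.29t) = 1/16.465 = 0.0607357, so t = ln(16.465)/0.29 = 2.8012/0.29 = 9.6594.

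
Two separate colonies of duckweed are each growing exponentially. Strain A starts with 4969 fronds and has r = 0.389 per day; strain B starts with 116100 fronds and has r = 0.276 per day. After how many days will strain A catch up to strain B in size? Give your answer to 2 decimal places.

Set 4969·e^(0.389t) = 116100·e^(0.276t).
e^((0.389 − 0.276)t) = 116100/4969 → e^(0.113·t) = 23.365.
0.113·t = ln(23.365) = 3.1512, so t = 3.1512/0.113 = 27.887.

27.89 days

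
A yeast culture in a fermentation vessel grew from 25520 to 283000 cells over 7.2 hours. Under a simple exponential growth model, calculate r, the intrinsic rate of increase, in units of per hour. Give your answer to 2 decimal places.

From N(t) = N₀·e^(rt): e^(r·7.2) = 283000/25520 = 11.089.
r·7.2 = ln(11.089) = 2.406, so r = 2.406/7.2 = 0.33416.

0.33 per hour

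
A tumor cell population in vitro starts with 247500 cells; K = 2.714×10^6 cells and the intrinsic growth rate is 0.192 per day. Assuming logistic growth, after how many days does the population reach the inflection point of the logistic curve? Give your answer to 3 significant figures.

12.0 days

Logistic growth is fastest at N = K/2 = 1.357×10^6.
A = (K − N₀)/N₀ = 9.9657. Set K/(1 + A·e^(−rt)) = K/2 → A·e^(−rt) = 1.
e^(−0.192t) = 1/9.9657 = 0.100345, so t = ln(9.9657)/0.192 = 2.2991/0.192 = 11.975.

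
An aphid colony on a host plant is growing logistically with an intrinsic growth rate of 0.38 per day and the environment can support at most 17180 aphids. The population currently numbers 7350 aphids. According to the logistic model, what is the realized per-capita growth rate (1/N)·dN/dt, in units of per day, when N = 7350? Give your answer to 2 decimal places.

(1/N)·dN/dt = r(1 − N/K) = 0.38 × (1 − 7350/17180).
= 0.38 × 0.57218 = 0.21743.

0.22 per day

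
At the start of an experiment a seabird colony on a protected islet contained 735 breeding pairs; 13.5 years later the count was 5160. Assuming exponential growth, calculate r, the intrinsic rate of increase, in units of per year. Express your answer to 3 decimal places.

From N(t) = N₀·e^(rt): e^(r·13.5) = 5160/735 = 7.0204.
r·13.5 = ln(7.0204) = 1.9488, so r = 1.9488/13.5 = 0.14436.

0.144 per year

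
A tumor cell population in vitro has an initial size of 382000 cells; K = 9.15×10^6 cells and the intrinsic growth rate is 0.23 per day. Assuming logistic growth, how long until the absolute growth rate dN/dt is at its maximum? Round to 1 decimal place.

13.6 days

Logistic growth is fastest at N = K/2 = 4.575×10^6.
A = (K − N₀)/N₀ = 22.953. Set K/(1 + A·e^(−rt)) = K/2 → A·e^(−rt) = 1.
e^(−0.23t) = 1/22.953 = 0.0435675, so t = ln(22.953)/0.23 = 3.1334/0.23 = 13.624.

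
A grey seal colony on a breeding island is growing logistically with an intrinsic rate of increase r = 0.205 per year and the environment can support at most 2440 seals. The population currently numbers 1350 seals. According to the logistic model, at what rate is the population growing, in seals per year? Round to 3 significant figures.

dN/dt = rN(1 − N/K) = 0.205 × 1350 × (1 − 1350/2440).
1 − 1350/2440 = 0.44672; dN/dt = 0.205 × 1350 × 0.44672 = 123.63.

124 seals per year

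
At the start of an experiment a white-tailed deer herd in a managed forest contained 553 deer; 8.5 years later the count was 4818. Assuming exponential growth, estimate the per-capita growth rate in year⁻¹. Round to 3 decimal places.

0.255 per year

From N(t) = N₀·e^(rt): e^(r·8.5) = 4818/553 = 8.7125.
r·8.5 = ln(8.7125) = 2.1648, so r = 2.1648/8.5 = 0.25468.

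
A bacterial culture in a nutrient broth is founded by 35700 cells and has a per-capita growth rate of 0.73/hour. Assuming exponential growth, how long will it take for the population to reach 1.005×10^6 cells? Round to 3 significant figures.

4.57 hours

Set N₀·e^(rt) = 1.005×10^6: e^(0.73·t) = 1.005×10^6/35700 = 28.151.
0.73·t = ln(28.151) = 3.3376, so t = 3.3376/0.73 = 4.572.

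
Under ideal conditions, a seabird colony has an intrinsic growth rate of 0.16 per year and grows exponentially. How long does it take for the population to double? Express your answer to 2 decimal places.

4.33 years

Doubling time t_d = ln(2)/r = 0.6931/0.16 = 4.3322.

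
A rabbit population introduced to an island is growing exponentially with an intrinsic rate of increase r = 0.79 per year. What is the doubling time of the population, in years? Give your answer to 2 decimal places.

Doubling time t_d = ln(2)/r = 0.6931/0.79 = 0.8774.

0.88 years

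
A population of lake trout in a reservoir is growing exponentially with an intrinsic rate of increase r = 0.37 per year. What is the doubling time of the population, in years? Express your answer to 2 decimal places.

Doubling time t_d = ln(2)/r = 0.6931/0.37 = 1.8734.

1.87 years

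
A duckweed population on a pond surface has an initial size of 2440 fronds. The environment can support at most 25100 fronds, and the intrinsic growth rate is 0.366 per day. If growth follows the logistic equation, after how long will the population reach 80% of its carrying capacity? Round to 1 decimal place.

9.9 days

A = (K − N₀)/N₀ = (25100 − 2440)/2440 = 9.2869.
Solve 25100/(1 + 9.2869·e^(−0.366t)) = 20080: 1 + 9.2869·e^(−0.366t) = 1.25, so e^(−0.366t) = 0.0269197.
−0.366·t = ln(0.0269197) = -3.6149, so t = 3.6149/0.366 = 9.8768.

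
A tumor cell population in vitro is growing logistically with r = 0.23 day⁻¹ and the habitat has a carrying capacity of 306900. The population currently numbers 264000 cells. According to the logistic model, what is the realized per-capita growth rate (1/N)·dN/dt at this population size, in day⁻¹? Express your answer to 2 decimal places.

0.03 per day

(1/N)·dN/dt = r(1 − N/K) = 0.23 × (1 − 264000/306900).
= 0.23 × 0.13978 = 0.032151.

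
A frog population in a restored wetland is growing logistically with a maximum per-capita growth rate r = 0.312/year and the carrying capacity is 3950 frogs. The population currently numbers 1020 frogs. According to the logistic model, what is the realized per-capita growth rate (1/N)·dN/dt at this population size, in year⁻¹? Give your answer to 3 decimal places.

(1/N)·dN/dt = r(1 − N/K) = 0.312 × (1 − 1020/3950).
= 0.312 × 0.74177 = 0.23143.

0.231 per year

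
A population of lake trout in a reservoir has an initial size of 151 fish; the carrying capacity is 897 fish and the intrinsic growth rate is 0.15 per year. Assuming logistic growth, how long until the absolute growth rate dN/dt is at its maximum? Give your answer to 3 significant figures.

Logistic growth is fastest at N = K/2 = 448.5.
A = (K − N₀)/N₀ = 4.9404. Set K/(1 + A·e^(−rt)) = K/2 → A·e^(−rt) = 1.
e^(−0.15t) = 1/4.9404 = 0.202413, so t = ln(4.9404)/0.15 = 1.5974/0.15 = 10.65.

10.6 years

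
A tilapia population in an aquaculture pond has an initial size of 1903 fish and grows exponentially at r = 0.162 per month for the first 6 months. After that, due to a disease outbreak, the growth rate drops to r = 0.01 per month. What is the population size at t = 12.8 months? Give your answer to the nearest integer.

5384 fish

Phase 1: N(6) = 1903·e^(0.162×6) = 1903·e^0.972 = 5030.06.
Phase 2 runs for 12.8 − 6 = 6.8 months at r = 0.01.
N(12.8) = 5030.06·e^(0.01×6.8) = 5030.06·e^0.068 = 5384.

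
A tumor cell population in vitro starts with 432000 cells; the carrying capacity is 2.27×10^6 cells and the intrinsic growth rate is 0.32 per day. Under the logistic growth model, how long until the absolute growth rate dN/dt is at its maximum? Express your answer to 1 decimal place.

Logistic growth is fastest at N = K/2 = 1.135×10^6.
A = (K − N₀)/N₀ = 4.2546. Set K/(1 + A·e^(−rt)) = K/2 → A·e^(−rt) = 1.
e^(−0.32t) = 1/4.2546 = 0.235038, so t = ln(4.2546)/0.32 = 1.448/0.32 = 4.525.

4.5 days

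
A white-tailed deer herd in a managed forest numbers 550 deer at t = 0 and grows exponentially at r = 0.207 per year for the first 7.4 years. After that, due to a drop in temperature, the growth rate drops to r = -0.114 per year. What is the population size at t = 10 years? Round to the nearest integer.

Phase 1: N(7.4) = 550·e^(0.207×7.4) = 550·e^1.532 = 2544.57.
Phase 2 runs for 10 − 7.4 = 2.6 years at r = -0.114.
N(10) = 2544.57·e^(-0.114×2.6) = 2544.57·e^-0.2964 = 1891.86.

1892 deer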